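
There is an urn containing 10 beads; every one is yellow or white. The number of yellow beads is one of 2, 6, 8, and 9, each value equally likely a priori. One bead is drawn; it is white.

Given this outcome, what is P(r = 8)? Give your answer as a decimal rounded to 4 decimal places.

0.1333

For each hypothesis, P(data | H) works out to: P(data | r = 2) = (8/10) = 4/5; P(data | r = 6) = (4/10) = 2/5; P(data | r = 8) = (2/10) = 1/5; P(data | r = 9) = (1/10) = 1/10.
Multiplying each by its prior: 1/4 · 4/5 = 1/5, 1/4 · 2/5 = 1/10, 1/4 · 1/5 = 1/20, 1/4 · 1/10 = 1/40; these sum to 3/8.
Hence P(r = 8 | data) = (1/20) / (3/8) = 2/15.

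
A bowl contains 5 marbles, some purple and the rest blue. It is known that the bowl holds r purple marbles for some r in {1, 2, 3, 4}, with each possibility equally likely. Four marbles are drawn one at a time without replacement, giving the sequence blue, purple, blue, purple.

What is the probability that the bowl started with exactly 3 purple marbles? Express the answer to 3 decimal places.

0.500

For each hypothesis, P(data | H) works out to: P(data | r = 1) = (4/5)(1/4)(3/3)(0/2) = 0; P(data | r = 2) = (3/5)(2/4)(2/3)(1/2) = 1/10; P(data | r = 3) = (2/5)(3/4)(1/3)(2/2) = 1/10; P(data | r = 4) = (1/5)(4/4)(0/3) = 0.
Weighting by the prior gives 1/4 · 0 = 0, 1/4 · 1/10 = 1/40, 1/4 · 1/10 = 1/40, 1/4 · 0 = 0; with total 1/20.
Hence P(r = 3 | data) = (1/40) / (1/20) = 1/2.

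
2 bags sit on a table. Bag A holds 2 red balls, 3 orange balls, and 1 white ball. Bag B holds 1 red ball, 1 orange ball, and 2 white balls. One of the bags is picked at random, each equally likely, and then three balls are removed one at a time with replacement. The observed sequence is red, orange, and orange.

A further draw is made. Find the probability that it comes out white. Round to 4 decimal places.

For each hypothesis, P(data | H) works out to: P(data | bag A) = (2/6)(3/6)(3/6) = 1/12; P(data | bag B) = (1/4)(1/4)(1/4) = 1/64.
Weighting by the prior gives 1/2 · 1/12 = 1/24, 1/2 · 1/64 = 1/128; with total 19/384.
Dividing through by the total gives posterior P(bag A | data) = 16/19, P(bag B | data) = 3/19.
The predictive probability is P(white next | data) = (1/6)(16/19) + (1/2)(3/19) = 25/114.

0.2193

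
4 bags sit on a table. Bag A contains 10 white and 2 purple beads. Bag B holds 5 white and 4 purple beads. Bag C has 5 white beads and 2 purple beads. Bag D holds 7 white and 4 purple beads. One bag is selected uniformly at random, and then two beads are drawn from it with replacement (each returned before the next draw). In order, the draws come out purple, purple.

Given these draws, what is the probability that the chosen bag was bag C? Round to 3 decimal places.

0.186

For each hypothesis, P(data | H) works out to: P(data | bag A) = (2/12)(2/12) = 0.027778; P(data | bag B) = (4/9)(4/9) = 0.19753; P(data | bag C) = (2/7)(2/7) = 0.081633; P(data | bag D) = (4/11)(4/11) = 0.13223.
Multiplying each by its prior: 1/4 · 0.027778 = 0.0069444, 1/4 · 0.19753 = 0.049383, 1/4 · 0.081633 = 0.020408, 1/4 · 0.13223 = 0.033058; summing to 0.10979.
By Bayes' rule, P(bag C | data) = (0.020408) / (0.10979) = 0.18588.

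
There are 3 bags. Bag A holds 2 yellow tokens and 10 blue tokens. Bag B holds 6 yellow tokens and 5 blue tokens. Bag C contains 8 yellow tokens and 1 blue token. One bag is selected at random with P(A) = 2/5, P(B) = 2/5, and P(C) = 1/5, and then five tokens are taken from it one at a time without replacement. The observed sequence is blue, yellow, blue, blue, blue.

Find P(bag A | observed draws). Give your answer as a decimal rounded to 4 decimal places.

For each hypothesis, P(data | H) works out to: P(data | bag A) = (10/12)(2/11)(9/10)(8/9)(7/8) = 7/66; P(data | bag B) = (5/11)(6/10)(4/9)(3/8)(2/7) = 1/77; P(data | bag C) = (1/9)(8/8)(0/7) = 0.
Weighting by the prior gives 2/5 · 7/66 = 7/165, 2/5 · 1/77 = 2/385, 1/5 · 0 = 0; with total 1/21.
By Bayes' rule, P(bag A | data) = (7/165) / (1/21) = 49/55.

0.8909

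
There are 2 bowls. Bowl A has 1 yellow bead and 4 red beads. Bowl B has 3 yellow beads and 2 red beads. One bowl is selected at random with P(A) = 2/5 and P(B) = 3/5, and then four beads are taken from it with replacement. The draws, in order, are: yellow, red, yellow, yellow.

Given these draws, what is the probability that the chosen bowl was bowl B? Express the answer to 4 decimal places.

Compute the likelihood of the observed sequence for each case: P(data | bowl A) = (1/5)(4/5)(1/5)(1/5) = 0.0064; P(data | bowl B) = (3/5)(2/5)(3/5)(3/5) = 0.0864.
Multiplying each by its prior: 2/5 · 0.0064 = 0.00256, 3/5 · 0.0864 = 0.05184; summing to 0.0544.
Hence P(bowl B | data) = (0.05184) / (0.0544) = 0.95294.

0.9529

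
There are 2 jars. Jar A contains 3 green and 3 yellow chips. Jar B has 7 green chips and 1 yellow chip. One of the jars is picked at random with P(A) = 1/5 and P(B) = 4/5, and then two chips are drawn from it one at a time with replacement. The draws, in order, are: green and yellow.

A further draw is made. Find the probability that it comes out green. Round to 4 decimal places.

0.7386

The likelihood of the observed sequence under each hypothesis: P(data | jar A) = (3/6)(3/6) = 1/4; P(data | jar B) = (7/8)(1/8) = 7/64.
Multiplying each by its prior: 1/5 · 1/4 = 1/20, 4/5 · 7/64 = 7/80; with total 11/80.
Normalising, the posterior is P(jar A | data) = 4/11, P(jar B | data) = 7/11.
Averaging over the posterior, P(green next | data) = (1/2)(4/11) + (7/8)(7/11) = 65/88.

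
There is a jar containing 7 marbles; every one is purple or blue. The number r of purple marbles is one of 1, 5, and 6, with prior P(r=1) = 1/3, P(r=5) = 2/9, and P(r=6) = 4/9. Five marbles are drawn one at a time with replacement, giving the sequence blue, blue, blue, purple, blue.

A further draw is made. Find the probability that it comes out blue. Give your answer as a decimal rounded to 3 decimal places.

0.830

For each hypothesis, P(data | H) works out to: P(data | r = 1) = (6/7)(6/7)(6/7)(1/7)(6/7) = 0.077111; P(data | r = 5) = (2/7)(2/7)(2/7)(5/7)(2/7) = 0.0047599; P(data | r = 6) = (1/7)(1/7)(1/7)(6/7)(1/7) = 0.00035699.
Weighting by the prior gives 1/3 · 0.077111 = 0.025704, 2/9 · 0.0047599 = 0.0010578, 4/9 · 0.00035699 = 0.00015866; with total 0.02692.
The posterior is then P(r = 1 | data) = 0.95481, P(r = 5 | data) = 0.039293, P(r = 6 | data) = 0.0058939.
The predictive probability is P(blue next | data) = (6/7)(0.95481) + (2/7)(0.039293) + (1/7)(0.0058939) = 0.83048.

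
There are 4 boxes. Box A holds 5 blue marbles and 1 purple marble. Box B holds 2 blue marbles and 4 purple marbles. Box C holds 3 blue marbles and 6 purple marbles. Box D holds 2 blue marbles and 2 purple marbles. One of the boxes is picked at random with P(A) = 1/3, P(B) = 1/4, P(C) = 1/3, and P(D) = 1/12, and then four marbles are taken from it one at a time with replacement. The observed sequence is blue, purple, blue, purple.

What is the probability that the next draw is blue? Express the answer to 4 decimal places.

The likelihood of the observed sequence under each hypothesis: P(data | box A) = (5/6)(1/6)(5/6)(1/6) = 0.01929; P(data | box B) = (2/6)(4/6)(2/6)(4/6) = 0.049383; P(data | box C) = (3/9)(6/9)(3/9)(6/9) = 0.049383; P(data | box D) = (2/4)(2/4)(2/4)(2/4) = 0.0625.
Multiplying each by its prior: 1/3 · 0.01929 = 0.00643, 1/4 · 0.049383 = 0.012346, 1/3 · 0.049383 = 0.016461, 1/12 · 0.0625 = 0.0052083; these sum to 0.040445.
The posterior is then P(box A | data) = 0.15898, P(box B | data) = 0.30525, P(box C | data) = 0.407, P(box D | data) = 0.12878.
The predictive probability is P(blue next | data) = (5/6)(0.15898) + (1/3)(0.30525) + (1/3)(0.407) + (1/2)(0.12878) = 0.43429.

0.4343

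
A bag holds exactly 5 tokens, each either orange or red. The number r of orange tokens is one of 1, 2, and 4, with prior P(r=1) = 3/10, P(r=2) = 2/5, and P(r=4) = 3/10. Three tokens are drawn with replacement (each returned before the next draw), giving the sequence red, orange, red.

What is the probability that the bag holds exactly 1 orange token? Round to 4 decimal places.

The likelihood of the observed sequence under each hypothesis: P(data | r = 1) = (4/5)(1/5)(4/5) = 16/125; P(data | r = 2) = (3/5)(2/5)(3/5) = 18/125; P(data | r = 4) = (1/5)(4/5)(1/5) = 4/125.
The prior-weighted likelihoods are 3/10 · 16/125 = 24/625, 2/5 · 18/125 = 36/625, 3/10 · 4/125 = 6/625; summing to 66/625.
By Bayes' rule, P(r = 1 | data) = (24/625) / (66/625) = 4/11.

0.3636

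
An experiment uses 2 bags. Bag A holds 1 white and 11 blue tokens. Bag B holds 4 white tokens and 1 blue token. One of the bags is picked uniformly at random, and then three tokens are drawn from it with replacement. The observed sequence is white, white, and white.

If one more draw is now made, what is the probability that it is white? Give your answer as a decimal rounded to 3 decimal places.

0.799

The likelihood of the observed sequence under each hypothesis: P(data | bag A) = (1/12)(1/12)(1/12) = 0.0005787; P(data | bag B) = (4/5)(4/5)(4/5) = 0.512.
The prior-weighted likelihoods are 1/2 · 0.0005787 = 0.00028935, 1/2 · 0.512 = 0.256; these sum to 0.25629.
The posterior is then P(bag A | data) = 0.001129, P(bag B | data) = 0.99887.
The predictive probability is P(white next | data) = (1/12)(0.001129) + (4/5)(0.99887) = 0.79919.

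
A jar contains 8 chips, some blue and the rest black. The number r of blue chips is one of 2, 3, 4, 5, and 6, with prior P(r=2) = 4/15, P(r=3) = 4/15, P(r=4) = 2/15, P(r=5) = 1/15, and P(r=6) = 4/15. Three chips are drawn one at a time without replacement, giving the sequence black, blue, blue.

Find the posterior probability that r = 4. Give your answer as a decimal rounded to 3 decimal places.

0.170

Under each hypothesis, the probability of the observed sequence is: P(data | r = 2) = (6/8)(2/7)(1/6) = 1/28; P(data | r = 3) = (5/8)(3/7)(2/6) = 5/56; P(data | r = 4) = (4/8)(4/7)(3/6) = 1/7; P(data | r = 5) = (3/8)(5/7)(4/6) = 5/28; P(data | r = 6) = (2/8)(6/7)(5/6) = 5/28.
Multiplying each by its prior: 4/15 · 1/28 = 1/105, 4/15 · 5/56 = 1/42, 2/15 · 1/7 = 2/105, 1/15 · 5/28 = 1/84, 4/15 · 5/28 = 1/21; summing to 47/420.
So P(r = 4 | data) = (2/105) / (47/420) = 8/47.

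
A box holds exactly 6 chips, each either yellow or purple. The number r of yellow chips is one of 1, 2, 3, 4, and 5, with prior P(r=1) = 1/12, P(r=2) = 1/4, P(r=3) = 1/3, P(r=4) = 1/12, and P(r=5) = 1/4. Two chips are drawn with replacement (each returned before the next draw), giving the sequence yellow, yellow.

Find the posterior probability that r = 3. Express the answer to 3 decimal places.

Compute the likelihood of the observed sequence for each case: P(data | r = 1) = (1/6)(1/6) = 1/36; P(data | r = 2) = (2/6)(2/6) = 1/9; P(data | r = 3) = (3/6)(3/6) = 1/4; P(data | r = 4) = (4/6)(4/6) = 4/9; P(data | r = 5) = (5/6)(5/6) = 25/36.
Multiplying each by its prior: 1/12 · 1/36 = 1/432, 1/4 · 1/9 = 1/36, 1/3 · 1/4 = 1/12, 1/12 · 4/9 = 1/27, 1/4 · 25/36 = 25/144; summing to 35/108.
Hence P(r = 3 | data) = (1/12) / (35/108) = 9/35.

0.257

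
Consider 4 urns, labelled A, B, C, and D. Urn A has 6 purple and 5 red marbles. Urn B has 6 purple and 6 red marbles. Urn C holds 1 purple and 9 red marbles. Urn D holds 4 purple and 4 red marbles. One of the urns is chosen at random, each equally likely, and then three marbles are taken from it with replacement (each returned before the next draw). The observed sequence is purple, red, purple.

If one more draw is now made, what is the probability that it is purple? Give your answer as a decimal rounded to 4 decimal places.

Under each hypothesis, the probability of the observed sequence is: P(data | urn A) = (6/11)(5/11)(6/11) = 0.13524; P(data | urn B) = (6/12)(6/12)(6/12) = 0.125; P(data | urn C) = (1/10)(9/10)(1/10) = 0.009; P(data | urn D) = (4/8)(4/8)(4/8) = 0.125.
Weighting by the prior gives 1/4 · 0.13524 = 0.033809, 1/4 · 0.125 = 0.03125, 1/4 · 0.009 = 0.00225, 1/4 · 0.125 = 0.03125; summing to 0.098559.
The posterior is then P(urn A | data) = 0.34303, P(urn B | data) = 0.31707, P(urn C | data) = 0.022829, P(urn D | data) = 0.31707.
So P(purple next | data) = Σ P(purple next | H) P(H | data) = (6/11)(0.34303) + (1/2)(0.31707) + (1/10)(0.022829) + (1/2)(0.31707) = 0.50646.

0.5065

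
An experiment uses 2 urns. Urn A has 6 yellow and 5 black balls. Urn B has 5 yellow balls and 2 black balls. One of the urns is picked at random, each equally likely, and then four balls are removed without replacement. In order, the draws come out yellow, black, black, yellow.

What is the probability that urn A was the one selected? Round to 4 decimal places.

0.6140

The likelihood of the observed sequence under each hypothesis: P(data | urn A) = (6/11)(5/10)(4/9)(5/8) = 5/66; P(data | urn B) = (5/7)(2/6)(1/5)(4/4) = 1/21.
Weighting by the prior gives 1/2 · 5/66 = 5/132, 1/2 · 1/21 = 1/42; with total 19/308.
Hence P(urn A | data) = (5/132) / (19/308) = 35/57.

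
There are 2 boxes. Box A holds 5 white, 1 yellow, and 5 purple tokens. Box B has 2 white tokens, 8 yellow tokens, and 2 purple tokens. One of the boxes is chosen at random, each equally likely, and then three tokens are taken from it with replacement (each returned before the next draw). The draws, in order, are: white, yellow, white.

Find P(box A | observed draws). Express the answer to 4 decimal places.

The likelihood of the observed sequence under each hypothesis: P(data | box A) = (5/11)(1/11)(5/11) = 0.018783; P(data | box B) = (2/12)(8/12)(2/12) = 0.018519.
The prior-weighted likelihoods are 1/2 · 0.018783 = 0.0093914, 1/2 · 0.018519 = 0.0092593; these sum to 0.018651.
By Bayes' rule, P(box A | data) = (0.0093914) / (0.018651) = 0.50354.

0.5035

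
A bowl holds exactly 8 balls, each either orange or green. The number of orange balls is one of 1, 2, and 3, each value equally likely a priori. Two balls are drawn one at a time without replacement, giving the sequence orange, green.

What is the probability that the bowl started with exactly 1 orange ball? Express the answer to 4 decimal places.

0.2059

Compute the likelihood of the observed sequence for each case: P(data | r = 1) = (1/8)(7/7) = 1/8; P(data | r = 2) = (2/8)(6/7) = 3/14; P(data | r = 3) = (3/8)(5/7) = 15/56.
Multiplying each by its prior: 1/3 · 1/8 = 1/24, 1/3 · 3/14 = 1/14, 1/3 · 15/56 = 5/56; summing to 17/84.
Hence P(r = 1 | data) = (1/24) / (17/84) = 7/34.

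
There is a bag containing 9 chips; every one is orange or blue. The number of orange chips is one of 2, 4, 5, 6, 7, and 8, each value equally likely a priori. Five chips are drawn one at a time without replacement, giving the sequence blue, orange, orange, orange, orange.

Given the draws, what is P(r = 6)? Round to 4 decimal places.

0.2143

Compute the likelihood of the observed sequence for each case: P(data | r = 2) = (7/9)(2/8)(1/7)(0/6) = 0; P(data | r = 4) = (5/9)(4/8)(3/7)(2/6)(1/5) = 1/126; P(data | r = 5) = (4/9)(5/8)(4/7)(3/6)(2/5) = 2/63; P(data | r = 6) = (3/9)(6/8)(5/7)(4/6)(3/5) = 1/14; P(data | r = 7) = (2/9)(7/8)(6/7)(5/6)(4/5) = 1/9; P(data | r = 8) = (1/9)(8/8)(7/7)(6/6)(5/5) = 1/9.
The prior-weighted likelihoods are 1/6 · 0 = 0, 1/6 · 1/126 = 1/756, 1/6 · 2/63 = 1/189, 1/6 · 1/14 = 1/84, 1/6 · 1/9 = 1/54, 1/6 · 1/9 = 1/54; these sum to 1/18.
Hence P(r = 6 | data) = (1/84) / (1/18) = 3/14.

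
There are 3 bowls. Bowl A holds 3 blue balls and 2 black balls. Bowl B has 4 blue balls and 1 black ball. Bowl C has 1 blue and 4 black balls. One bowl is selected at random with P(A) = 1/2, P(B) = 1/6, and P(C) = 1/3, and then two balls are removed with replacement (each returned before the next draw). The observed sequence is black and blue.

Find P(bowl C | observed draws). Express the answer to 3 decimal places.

For each hypothesis, P(data | H) works out to: P(data | bowl A) = (2/5)(3/5) = 6/25; P(data | bowl B) = (1/5)(4/5) = 4/25; P(data | bowl C) = (4/5)(1/5) = 4/25.
The prior-weighted likelihoods are 1/2 · 6/25 = 3/25, 1/6 · 4/25 = 2/75, 1/3 · 4/25 = 4/75; these sum to 1/5.
By Bayes' rule, P(bowl C | data) = (4/75) / (1/5) = 4/15.

0.267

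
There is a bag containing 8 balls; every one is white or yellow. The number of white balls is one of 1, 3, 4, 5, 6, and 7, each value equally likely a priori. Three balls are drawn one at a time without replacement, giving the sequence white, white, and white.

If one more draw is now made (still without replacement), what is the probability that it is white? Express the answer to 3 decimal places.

Under each hypothesis, the probability of the observed sequence is: P(data | r = 1) = (1/8)(0/7) = 0; P(data | r = 3) = (3/8)(2/7)(1/6) = 1/56; P(data | r = 4) = (4/8)(3/7)(2/6) = 1/14; P(data | r = 5) = (5/8)(4/7)(3/6) = 5/28; P(data | r = 6) = (6/8)(5/7)(4/6) = 5/14; P(data | r = 7) = (7/8)(6/7)(5/6) = 5/8.
Weighting by the prior gives 1/6 · 0 = 0, 1/6 · 1/56 = 1/336, 1/6 · 1/14 = 1/84, 1/6 · 5/28 = 5/168, 1/6 · 5/14 = 5/84, 1/6 · 5/8 = 5/48; these sum to 5/24.
The posterior is then P(r = 1 | data) = 0, P(r = 3 | data) = 1/70, P(r = 4 | data) = 2/35, P(r = 5 | data) = 1/7, P(r = 6 | data) = 2/7, P(r = 7 | data) = 1/2.
So P(white next | data) = Σ P(white next | H) P(H | data) = (0)(1/70) + (1/5)(2/35) + (2/5)(1/7) + (3/5)(2/7) + (4/5)(1/2) = 16/25.

0.640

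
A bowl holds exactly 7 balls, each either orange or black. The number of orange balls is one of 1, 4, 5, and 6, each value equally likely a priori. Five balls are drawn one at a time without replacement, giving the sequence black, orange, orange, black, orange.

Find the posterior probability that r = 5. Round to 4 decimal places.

0.4545

Under each hypothesis, the probability of the observed sequence is: P(data | r = 1) = (6/7)(1/6)(0/5) = 0; P(data | r = 4) = (3/7)(4/6)(3/5)(2/4)(2/3) = 2/35; P(data | r = 5) = (2/7)(5/6)(4/5)(1/4)(3/3) = 1/21; P(data | r = 6) = (1/7)(6/6)(5/5)(0/4) = 0.
Multiplying each by its prior: 1/4 · 0 = 0, 1/4 · 2/35 = 1/70, 1/4 · 1/21 = 1/84, 1/4 · 0 = 0; summing to 11/420.
So P(r = 5 | data) = (1/84) / (11/420) = 5/11.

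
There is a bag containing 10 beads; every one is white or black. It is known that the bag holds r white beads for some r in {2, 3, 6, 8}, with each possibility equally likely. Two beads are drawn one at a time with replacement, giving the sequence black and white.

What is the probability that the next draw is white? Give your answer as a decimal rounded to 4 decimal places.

0.4766

Compute the likelihood of the observed sequence for each case: P(data | r = 2) = (8/10)(2/10) = 4/25; P(data | r = 3) = (7/10)(3/10) = 21/100; P(data | r = 6) = (4/10)(6/10) = 6/25; P(data | r = 8) = (2/10)(8/10) = 4/25.
The prior-weighted likelihoods are 1/4 · 4/25 = 1/25, 1/4 · 21/100 = 21/400, 1/4 · 6/25 = 3/50, 1/4 · 4/25 = 1/25; summing to 77/400.
Dividing through by the total gives posterior P(r = 2 | data) = 16/77, P(r = 3 | data) = 3/11, P(r = 6 | data) = 24/77, P(r = 8 | data) = 16/77.
The predictive probability is P(white next | data) = (1/5)(16/77) + (3/10)(3/11) + (3/5)(24/77) + (4/5)(16/77) = 367/770.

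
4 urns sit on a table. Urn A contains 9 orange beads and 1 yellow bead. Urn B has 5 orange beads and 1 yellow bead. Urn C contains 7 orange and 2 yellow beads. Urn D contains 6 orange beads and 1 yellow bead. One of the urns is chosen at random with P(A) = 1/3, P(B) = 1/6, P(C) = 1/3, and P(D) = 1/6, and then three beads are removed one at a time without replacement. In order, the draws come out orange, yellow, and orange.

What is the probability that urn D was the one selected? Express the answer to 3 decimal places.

0.169

For each hypothesis, P(data | H) works out to: P(data | urn A) = (9/10)(1/9)(8/8) = 1/10; P(data | urn B) = (5/6)(1/5)(4/4) = 1/6; P(data | urn C) = (7/9)(2/8)(6/7) = 1/6; P(data | urn D) = (6/7)(1/6)(5/5) = 1/7.
The prior-weighted likelihoods are 1/3 · 1/10 = 1/30, 1/6 · 1/6 = 1/36, 1/3 · 1/6 = 1/18, 1/6 · 1/7 = 1/42; these sum to 59/420.
So P(urn D | data) = (1/42) / (59/420) = 10/59.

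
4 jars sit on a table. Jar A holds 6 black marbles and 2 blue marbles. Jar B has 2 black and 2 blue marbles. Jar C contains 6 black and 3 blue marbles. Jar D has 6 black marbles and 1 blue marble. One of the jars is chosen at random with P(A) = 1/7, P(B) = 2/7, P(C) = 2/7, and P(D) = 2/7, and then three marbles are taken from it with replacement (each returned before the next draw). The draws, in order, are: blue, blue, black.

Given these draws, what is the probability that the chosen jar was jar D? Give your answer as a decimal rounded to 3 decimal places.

Under each hypothesis, the probability of the observed sequence is: P(data | jar A) = (2/8)(2/8)(6/8) = 0.046875; P(data | jar B) = (2/4)(2/4)(2/4) = 0.125; P(data | jar C) = (3/9)(3/9)(6/9) = 0.074074; P(data | jar D) = (1/7)(1/7)(6/7) = 0.017493.
Multiplying each by its prior: 1/7 · 0.046875 = 0.0066964, 2/7 · 0.125 = 0.035714, 2/7 · 0.074074 = 0.021164, 2/7 · 0.017493 = 0.0049979; summing to 0.068573.
By Bayes' rule, P(jar D | data) = (0.0049979) / (0.068573) = 0.072885.

0.073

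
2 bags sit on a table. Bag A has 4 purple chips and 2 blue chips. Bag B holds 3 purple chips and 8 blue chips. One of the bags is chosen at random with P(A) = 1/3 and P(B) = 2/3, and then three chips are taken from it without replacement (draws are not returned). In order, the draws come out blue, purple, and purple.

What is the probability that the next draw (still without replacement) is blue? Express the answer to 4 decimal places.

For each hypothesis, P(data | H) works out to: P(data | bag A) = (2/6)(4/5)(3/4) = 1/5; P(data | bag B) = (8/11)(3/10)(2/9) = 8/165.
Multiplying each by its prior: 1/3 · 1/5 = 1/15, 2/3 · 8/165 = 16/495; with total 49/495.
Dividing through by the total gives posterior P(bag A | data) = 33/49, P(bag B | data) = 16/49.
So P(blue next | data) = Σ P(blue next | H) P(H | data) = (1/3)(33/49) + (7/8)(16/49) = 25/49.

0.5102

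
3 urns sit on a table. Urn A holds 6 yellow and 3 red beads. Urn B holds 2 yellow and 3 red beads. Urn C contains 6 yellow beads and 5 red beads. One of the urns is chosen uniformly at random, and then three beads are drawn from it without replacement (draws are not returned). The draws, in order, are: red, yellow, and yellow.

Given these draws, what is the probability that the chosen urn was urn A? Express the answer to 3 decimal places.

0.415

For each hypothesis, P(data | H) works out to: P(data | urn A) = (3/9)(6/8)(5/7) = 0.17857; P(data | urn B) = (3/5)(2/4)(1/3) = 0.1; P(data | urn C) = (5/11)(6/10)(5/9) = 0.15152.
The prior-weighted likelihoods are 1/3 · 0.17857 = 0.059524, 1/3 · 0.1 = 0.033333, 1/3 · 0.15152 = 0.050505; with total 0.14336.
Therefore the posterior P(urn A | data) = (0.059524) / (0.14336) = 0.4152.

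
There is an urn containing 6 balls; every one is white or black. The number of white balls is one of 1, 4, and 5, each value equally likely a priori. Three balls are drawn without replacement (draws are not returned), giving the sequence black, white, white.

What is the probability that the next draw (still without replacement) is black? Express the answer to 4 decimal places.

For each hypothesis, P(data | H) works out to: P(data | r = 1) = (5/6)(1/5)(0/4) = 0; P(data | r = 4) = (2/6)(4/5)(3/4) = 1/5; P(data | r = 5) = (1/6)(5/5)(4/4) = 1/6.
Weighting by the prior gives 1/3 · 0 = 0, 1/3 · 1/5 = 1/15, 1/3 · 1/6 = 1/18; with total 11/90.
The posterior is then P(r = 1 | data) = 0, P(r = 4 | data) = 6/11, P(r = 5 | data) = 5/11.
The predictive probability is P(black next | data) = (1/3)(6/11) + (0)(5/11) = 2/11.

0.1818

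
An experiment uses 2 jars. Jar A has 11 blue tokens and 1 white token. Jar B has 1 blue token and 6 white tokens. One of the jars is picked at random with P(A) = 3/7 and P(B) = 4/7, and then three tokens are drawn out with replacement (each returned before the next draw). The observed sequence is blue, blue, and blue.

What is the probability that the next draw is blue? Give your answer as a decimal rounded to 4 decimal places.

For each hypothesis, P(data | H) works out to: P(data | jar A) = (11/12)(11/12)(11/12) = 0.77025; P(data | jar B) = (1/7)(1/7)(1/7) = 0.0029155.
Multiplying each by its prior: 3/7 · 0.77025 = 0.33011, 4/7 · 0.0029155 = 0.001666; summing to 0.33178.
The posterior is then P(jar A | data) = 0.99498, P(jar B | data) = 0.0050214.
So P(blue next | data) = Σ P(blue next | H) P(H | data) = (11/12)(0.99498) + (1/7)(0.0050214) = 0.91278.

0.9128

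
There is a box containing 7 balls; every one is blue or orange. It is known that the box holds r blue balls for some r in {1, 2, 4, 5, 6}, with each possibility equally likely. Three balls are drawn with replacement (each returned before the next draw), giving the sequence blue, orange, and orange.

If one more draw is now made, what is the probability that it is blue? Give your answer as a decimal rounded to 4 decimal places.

0.4015

Under each hypothesis, the probability of the observed sequence is: P(data | r = 1) = (1/7)(6/7)(6/7) = 0.10496; P(data | r = 2) = (2/7)(5/7)(5/7) = 0.14577; P(data | r = 4) = (4/7)(3/7)(3/7) = 0.10496; P(data | r = 5) = (5/7)(2/7)(2/7) = 0.058309; P(data | r = 6) = (6/7)(1/7)(1/7) = 0.017493.
Multiplying each by its prior: 1/5 · 0.10496 = 0.020991, 1/5 · 0.14577 = 0.029155, 1/5 · 0.10496 = 0.020991, 1/5 · 0.058309 = 0.011662, 1/5 · 0.017493 = 0.0034985; summing to 0.086297.
The posterior is then P(r = 1 | data) = 0.24324, P(r = 2 | data) = 0.33784, P(r = 4 | data) = 0.24324, P(r = 5 | data) = 0.13514, P(r = 6 | data) = 0.040541.
The predictive probability is P(blue next | data) = (1/7)(0.24324) + (2/7)(0.33784) + (4/7)(0.24324) + (5/7)(0.13514) + (6/7)(0.040541) = 0.40154.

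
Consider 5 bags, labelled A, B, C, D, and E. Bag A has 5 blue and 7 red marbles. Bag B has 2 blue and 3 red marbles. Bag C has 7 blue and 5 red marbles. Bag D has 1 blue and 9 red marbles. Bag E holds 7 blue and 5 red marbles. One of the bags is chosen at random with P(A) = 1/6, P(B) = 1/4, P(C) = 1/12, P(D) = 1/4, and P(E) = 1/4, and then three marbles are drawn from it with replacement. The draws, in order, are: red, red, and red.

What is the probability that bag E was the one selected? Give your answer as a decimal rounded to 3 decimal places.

0.062

Compute the likelihood of the observed sequence for each case: P(data | bag A) = (7/12)(7/12)(7/12) = 0.1985; P(data | bag B) = (3/5)(3/5)(3/5) = 0.216; P(data | bag C) = (5/12)(5/12)(5/12) = 0.072338; P(data | bag D) = (9/10)(9/10)(9/10) = 0.729; P(data | bag E) = (5/12)(5/12)(5/12) = 0.072338.
The prior-weighted likelihoods are 1/6 · 0.1985 = 0.033083, 1/4 · 0.216 = 0.054, 1/12 · 0.072338 = 0.0060282, 1/4 · 0.729 = 0.18225, 1/4 · 0.072338 = 0.018084; summing to 0.29345.
Hence P(bag E | data) = (0.018084) / (0.29345) = 0.061628.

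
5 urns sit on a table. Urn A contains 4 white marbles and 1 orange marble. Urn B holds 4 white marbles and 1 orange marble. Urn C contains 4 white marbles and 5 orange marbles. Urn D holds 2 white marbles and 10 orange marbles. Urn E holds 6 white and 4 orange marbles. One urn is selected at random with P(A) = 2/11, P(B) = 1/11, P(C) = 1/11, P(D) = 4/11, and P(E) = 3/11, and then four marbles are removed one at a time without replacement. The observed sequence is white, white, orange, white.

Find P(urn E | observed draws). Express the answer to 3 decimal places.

0.309

For each hypothesis, P(data | H) works out to: P(data | urn A) = (4/5)(3/4)(1/3)(2/2) = 0.2; P(data | urn B) = (4/5)(3/4)(1/3)(2/2) = 0.2; P(data | urn C) = (4/9)(3/8)(5/7)(2/6) = 0.039683; P(data | urn D) = (2/12)(1/11)(10/10)(0/9) = 0; P(data | urn E) = (6/10)(5/9)(4/8)(4/7) = 0.095238.
Multiplying each by its prior: 2/11 · 0.2 = 0.036364, 1/11 · 0.2 = 0.018182, 1/11 · 0.039683 = 0.0036075, 4/11 · 0 = 0, 3/11 · 0.095238 = 0.025974; with total 0.084127.
Therefore the posterior P(urn E | data) = (0.025974) / (0.084127) = 0.30875.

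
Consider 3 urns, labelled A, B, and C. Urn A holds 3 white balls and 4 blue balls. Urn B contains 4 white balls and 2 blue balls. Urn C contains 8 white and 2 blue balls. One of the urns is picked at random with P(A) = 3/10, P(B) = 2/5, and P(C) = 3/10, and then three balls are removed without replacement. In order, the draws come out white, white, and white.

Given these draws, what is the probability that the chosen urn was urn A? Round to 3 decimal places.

Compute the likelihood of the observed sequence for each case: P(data | urn A) = (3/7)(2/6)(1/5) = 1/35; P(data | urn B) = (4/6)(3/5)(2/4) = 1/5; P(data | urn C) = (8/10)(7/9)(6/8) = 7/15.
Weighting by the prior gives 3/10 · 1/35 = 3/350, 2/5 · 1/5 = 2/25, 3/10 · 7/15 = 7/50; these sum to 8/35.
So P(urn A | data) = (3/350) / (8/35) = 3/80.

0.038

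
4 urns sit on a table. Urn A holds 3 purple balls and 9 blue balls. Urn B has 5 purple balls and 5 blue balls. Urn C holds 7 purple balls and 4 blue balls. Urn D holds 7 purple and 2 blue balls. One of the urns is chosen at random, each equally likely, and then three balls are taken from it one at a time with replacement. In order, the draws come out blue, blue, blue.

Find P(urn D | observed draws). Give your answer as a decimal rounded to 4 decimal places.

Compute the likelihood of the observed sequence for each case: P(data | urn A) = (9/12)(9/12)(9/12) = 0.42188; P(data | urn B) = (5/10)(5/10)(5/10) = 0.125; P(data | urn C) = (4/11)(4/11)(4/11) = 0.048084; P(data | urn D) = (2/9)(2/9)(2/9) = 0.010974.
Weighting by the prior gives 1/4 · 0.42188 = 0.10547, 1/4 · 0.125 = 0.03125, 1/4 · 0.048084 = 0.012021, 1/4 · 0.010974 = 0.0027435; summing to 0.15148.
So P(urn D | data) = (0.0027435) / (0.15148) = 0.018111.

0.0181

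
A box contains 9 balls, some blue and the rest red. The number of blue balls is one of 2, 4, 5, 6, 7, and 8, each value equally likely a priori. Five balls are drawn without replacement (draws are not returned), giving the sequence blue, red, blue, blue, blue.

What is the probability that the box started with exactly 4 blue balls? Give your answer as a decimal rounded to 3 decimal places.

0.024

For each hypothesis, P(data | H) works out to: P(data | r = 2) = (2/9)(7/8)(1/7)(0/6) = 0; P(data | r = 4) = (4/9)(5/8)(3/7)(2/6)(1/5) = 1/126; P(data | r = 5) = (5/9)(4/8)(4/7)(3/6)(2/5) = 2/63; P(data | r = 6) = (6/9)(3/8)(5/7)(4/6)(3/5) = 1/14; P(data | r = 7) = (7/9)(2/8)(6/7)(5/6)(4/5) = 1/9; P(data | r = 8) = (8/9)(1/8)(7/7)(6/6)(5/5) = 1/9.
Multiplying each by its prior: 1/6 · 0 = 0, 1/6 · 1/126 = 1/756, 1/6 · 2/63 = 1/189, 1/6 · 1/14 = 1/84, 1/6 · 1/9 = 1/54, 1/6 · 1/9 = 1/54; summing to 1/18.
Therefore the posterior P(r = 4 | data) = (1/756) / (1/18) = 1/42.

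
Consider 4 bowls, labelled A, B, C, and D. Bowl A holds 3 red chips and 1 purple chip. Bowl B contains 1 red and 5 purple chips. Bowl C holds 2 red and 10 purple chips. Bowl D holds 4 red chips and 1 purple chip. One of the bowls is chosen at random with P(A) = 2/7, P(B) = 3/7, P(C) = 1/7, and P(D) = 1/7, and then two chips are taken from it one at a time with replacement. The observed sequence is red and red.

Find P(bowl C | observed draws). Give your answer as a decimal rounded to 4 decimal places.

For each hypothesis, P(data | H) works out to: P(data | bowl A) = (3/4)(3/4) = 0.5625; P(data | bowl B) = (1/6)(1/6) = 0.027778; P(data | bowl C) = (2/12)(2/12) = 0.027778; P(data | bowl D) = (4/5)(4/5) = 0.64.
The prior-weighted likelihoods are 2/7 · 0.5625 = 0.16071, 3/7 · 0.027778 = 0.011905, 1/7 · 0.027778 = 0.0039683, 1/7 · 0.64 = 0.091429; summing to 0.26802.
By Bayes' rule, P(bowl C | data) = (0.0039683) / (0.26802) = 0.014806.

0.0148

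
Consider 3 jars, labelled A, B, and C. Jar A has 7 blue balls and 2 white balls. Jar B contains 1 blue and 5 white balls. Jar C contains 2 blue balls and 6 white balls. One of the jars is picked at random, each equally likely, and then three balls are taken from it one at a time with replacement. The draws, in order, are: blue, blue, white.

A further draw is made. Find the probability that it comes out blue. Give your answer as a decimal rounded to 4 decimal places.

Under each hypothesis, the probability of the observed sequence is: P(data | jar A) = (7/9)(7/9)(2/9) = 0.13443; P(data | jar B) = (1/6)(1/6)(5/6) = 0.023148; P(data | jar C) = (2/8)(2/8)(6/8) = 0.046875.
Weighting by the prior gives 1/3 · 0.13443 = 0.04481, 1/3 · 0.023148 = 0.007716, 1/3 · 0.046875 = 0.015625; with total 0.068151.
The posterior is then P(jar A | data) = 0.65751, P(jar B | data) = 0.11322, P(jar C | data) = 0.22927.
The predictive probability is P(blue next | data) = (7/9)(0.65751) + (1/6)(0.11322) + (1/4)(0.22927) = 0.58758.

0.5876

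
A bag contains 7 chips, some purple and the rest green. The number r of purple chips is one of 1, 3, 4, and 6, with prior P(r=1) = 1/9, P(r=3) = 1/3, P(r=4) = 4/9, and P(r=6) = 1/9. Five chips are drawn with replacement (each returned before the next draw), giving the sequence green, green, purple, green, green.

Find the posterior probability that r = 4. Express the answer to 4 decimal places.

0.2644

The likelihood of the observed sequence under each hypothesis: P(data | r = 1) = (6/7)(6/7)(1/7)(6/7)(6/7) = 0.077111; P(data | r = 3) = (4/7)(4/7)(3/7)(4/7)(4/7) = 0.045695; P(data | r = 4) = (3/7)(3/7)(4/7)(3/7)(3/7) = 0.019278; P(data | r = 6) = (1/7)(1/7)(6/7)(1/7)(1/7) = 0.00035699.
Multiplying each by its prior: 1/9 · 0.077111 = 0.0085679, 1/3 · 0.045695 = 0.015232, 4/9 · 0.019278 = 0.0085679, 1/9 · 0.00035699 = 3.9666e-05; summing to 0.032407.
Therefore the posterior P(r = 4 | data) = (0.0085679) / (0.032407) = 0.26438.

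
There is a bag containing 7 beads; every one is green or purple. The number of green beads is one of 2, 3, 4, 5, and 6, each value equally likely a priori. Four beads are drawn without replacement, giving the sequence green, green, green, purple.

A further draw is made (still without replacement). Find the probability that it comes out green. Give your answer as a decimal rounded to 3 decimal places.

0.667

For each hypothesis, P(data | H) works out to: P(data | r = 2) = (2/7)(1/6)(0/5) = 0; P(data | r = 3) = (3/7)(2/6)(1/5)(4/4) = 1/35; P(data | r = 4) = (4/7)(3/6)(2/5)(3/4) = 3/35; P(data | r = 5) = (5/7)(4/6)(3/5)(2/4) = 1/7; P(data | r = 6) = (6/7)(5/6)(4/5)(1/4) = 1/7.
Weighting by the prior gives 1/5 · 0 = 0, 1/5 · 1/35 = 1/175, 1/5 · 3/35 = 3/175, 1/5 · 1/7 = 1/35, 1/5 · 1/7 = 1/35; summing to 2/25.
Dividing through by the total gives posterior P(r = 2 | data) = 0, P(r = 3 | data) = 1/14, P(r = 4 | data) = 3/14, P(r = 5 | data) = 5/14, P(r = 6 | data) = 5/14.
The predictive probability is P(green next | data) = (0)(1/14) + (1/3)(3/14) + (2/3)(5/14) + (1)(5/14) = 2/3.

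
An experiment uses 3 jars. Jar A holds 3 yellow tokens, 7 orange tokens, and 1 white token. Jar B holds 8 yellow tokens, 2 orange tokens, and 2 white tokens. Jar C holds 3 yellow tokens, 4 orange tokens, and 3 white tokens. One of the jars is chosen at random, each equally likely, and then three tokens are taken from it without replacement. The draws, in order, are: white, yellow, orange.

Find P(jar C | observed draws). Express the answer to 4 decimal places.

0.5238

Compute the likelihood of the observed sequence for each case: P(data | jar A) = (1/11)(3/10)(7/9) = 7/330; P(data | jar B) = (2/12)(8/11)(2/10) = 4/165; P(data | jar C) = (3/10)(3/9)(4/8) = 1/20.
Multiplying each by its prior: 1/3 · 7/330 = 7/990, 1/3 · 4/165 = 4/495, 1/3 · 1/20 = 1/60; summing to 7/220.
Hence P(jar C | data) = (1/60) / (7/220) = 11/21.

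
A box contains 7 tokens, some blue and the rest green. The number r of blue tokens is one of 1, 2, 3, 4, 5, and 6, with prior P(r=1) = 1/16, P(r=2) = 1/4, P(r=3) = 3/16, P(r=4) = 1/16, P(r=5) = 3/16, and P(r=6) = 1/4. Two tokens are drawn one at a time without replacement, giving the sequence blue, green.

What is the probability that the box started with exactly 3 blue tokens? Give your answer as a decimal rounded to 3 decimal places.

0.243

For each hypothesis, P(data | H) works out to: P(data | r = 1) = (1/7)(6/6) = 1/7; P(data | r = 2) = (2/7)(5/6) = 5/21; P(data | r = 3) = (3/7)(4/6) = 2/7; P(data | r = 4) = (4/7)(3/6) = 2/7; P(data | r = 5) = (5/7)(2/6) = 5/21; P(data | r = 6) = (6/7)(1/6) = 1/7.
Weighting by the prior gives 1/16 · 1/7 = 1/112, 1/4 · 5/21 = 5/84, 3/16 · 2/7 = 3/56, 1/16 · 2/7 = 1/56, 3/16 · 5/21 = 5/112, 1/4 · 1/7 = 1/28; these sum to 37/168.
By Bayes' rule, P(r = 3 | data) = (3/56) / (37/168) = 9/37.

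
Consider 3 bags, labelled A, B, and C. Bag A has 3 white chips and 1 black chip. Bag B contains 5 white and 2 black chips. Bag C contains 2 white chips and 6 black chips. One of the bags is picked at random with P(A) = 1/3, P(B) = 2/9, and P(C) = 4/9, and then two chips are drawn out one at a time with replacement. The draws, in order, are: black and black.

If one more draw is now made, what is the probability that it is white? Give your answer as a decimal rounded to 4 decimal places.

For each hypothesis, P(data | H) works out to: P(data | bag A) = (1/4)(1/4) = 0.0625; P(data | bag B) = (2/7)(2/7) = 0.081633; P(data | bag C) = (6/8)(6/8) = 0.5625.
The prior-weighted likelihoods are 1/3 · 0.0625 = 0.020833, 2/9 · 0.081633 = 0.018141, 4/9 · 0.5625 = 0.25; these sum to 0.28897.
Dividing through by the total gives posterior P(bag A | data) = 0.072094, P(bag B | data) = 0.062776, P(bag C | data) = 0.86513.
The predictive probability is P(white next | data) = (3/4)(0.072094) + (5/7)(0.062776) + (1/4)(0.86513) = 0.31519.

0.3152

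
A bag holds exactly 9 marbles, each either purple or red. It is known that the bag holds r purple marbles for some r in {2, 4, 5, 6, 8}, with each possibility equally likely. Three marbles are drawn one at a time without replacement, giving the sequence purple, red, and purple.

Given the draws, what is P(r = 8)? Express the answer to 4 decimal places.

0.1867

The likelihood of the observed sequence under each hypothesis: P(data | r = 2) = (2/9)(7/8)(1/7) = 1/36; P(data | r = 4) = (4/9)(5/8)(3/7) = 5/42; P(data | r = 5) = (5/9)(4/8)(4/7) = 10/63; P(data | r = 6) = (6/9)(3/8)(5/7) = 5/28; P(data | r = 8) = (8/9)(1/8)(7/7) = 1/9.
The prior-weighted likelihoods are 1/5 · 1/36 = 1/180, 1/5 · 5/42 = 1/42, 1/5 · 10/63 = 2/63, 1/5 · 5/28 = 1/28, 1/5 · 1/9 = 1/45; with total 5/42.
Therefore the posterior P(r = 8 | data) = (1/45) / (5/42) = 14/75.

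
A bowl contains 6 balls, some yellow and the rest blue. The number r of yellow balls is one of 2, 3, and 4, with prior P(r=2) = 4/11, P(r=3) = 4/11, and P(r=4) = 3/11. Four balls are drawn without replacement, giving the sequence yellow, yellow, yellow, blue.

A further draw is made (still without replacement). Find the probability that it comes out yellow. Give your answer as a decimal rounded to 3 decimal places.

0.333

The likelihood of the observed sequence under each hypothesis: P(data | r = 2) = (2/6)(1/5)(0/4) = 0; P(data | r = 3) = (3/6)(2/5)(1/4)(3/3) = 1/20; P(data | r = 4) = (4/6)(3/5)(2/4)(2/3) = 2/15.
Multiplying each by its prior: 4/11 · 0 = 0, 4/11 · 1/20 = 1/55, 3/11 · 2/15 = 2/55; with total 3/55.
Normalising, the posterior is P(r = 2 | data) = 0, P(r = 3 | data) = 1/3, P(r = 4 | data) = 2/3.
Averaging over the posterior, P(yellow next | data) = (0)(1/3) + (1/2)(2/3) = 1/3.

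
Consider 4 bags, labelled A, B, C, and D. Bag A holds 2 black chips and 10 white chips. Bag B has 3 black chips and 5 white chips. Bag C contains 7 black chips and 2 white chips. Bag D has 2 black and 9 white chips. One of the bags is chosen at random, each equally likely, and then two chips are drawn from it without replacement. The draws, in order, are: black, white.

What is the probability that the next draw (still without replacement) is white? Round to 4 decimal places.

The likelihood of the observed sequence under each hypothesis: P(data | bag A) = (2/12)(10/11) = 0.15152; P(data | bag B) = (3/8)(5/7) = 0.26786; P(data | bag C) = (7/9)(2/8) = 0.19444; P(data | bag D) = (2/11)(9/10) = 0.16364.
The prior-weighted likelihoods are 1/4 · 0.15152 = 0.037879, 1/4 · 0.26786 = 0.066964, 1/4 · 0.19444 = 0.048611, 1/4 · 0.16364 = 0.040909; with total 0.19436.
The posterior is then P(bag A | data) = 0.19489, P(bag B | data) = 0.34453, P(bag C | data) = 0.2501, P(bag D | data) = 0.21048.
The predictive probability is P(white next | data) = (9/10)(0.19489) + (2/3)(0.34453) + (1/7)(0.2501) + (8/9)(0.21048) = 0.62791.

0.6279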